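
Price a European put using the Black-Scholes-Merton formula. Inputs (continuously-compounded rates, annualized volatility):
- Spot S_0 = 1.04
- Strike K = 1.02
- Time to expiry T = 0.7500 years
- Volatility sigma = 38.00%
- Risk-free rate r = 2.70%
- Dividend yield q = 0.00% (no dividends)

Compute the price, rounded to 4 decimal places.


d1 = (ln(S/K) + (r - q + 0.5*sigma^2) * T) / (sigma * sqrt(T)) = 0.28508367
d2 = d1 - sigma * sqrt(T) = -0.04400598
exp(-rT) = 0.97995365; exp(-qT) = 1.00000000
P = K * exp(-rT) * N(-d2) - S_0 * exp(-qT) * N(-d1)
N(-d1) = 0.38779002; N(-d2) = 0.51755018
P = 1.0200 * 0.97995365 * 0.51755018 - 1.0400 * 1.00000000 * 0.38779002 = 0.1140

Answer: Price = 0.1140


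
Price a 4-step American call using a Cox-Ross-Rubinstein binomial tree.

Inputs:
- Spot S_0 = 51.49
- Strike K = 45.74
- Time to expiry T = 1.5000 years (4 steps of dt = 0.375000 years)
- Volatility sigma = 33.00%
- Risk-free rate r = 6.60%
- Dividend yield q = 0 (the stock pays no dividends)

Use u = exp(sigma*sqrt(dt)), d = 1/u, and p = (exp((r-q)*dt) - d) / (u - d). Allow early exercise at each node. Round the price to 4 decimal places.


dt = T/N = 0.375000
u = exp(sigma*sqrt(dt)) = 1.223949; d = 1/u = 0.817027
p = (exp((r-q)*dt) - d) / (u - d) = 0.511232
Discount per step: exp(-r*dt) = 0.975554
Stock lattice S(k, i) with i counting down-moves:
  k=0: S(0,0) = 51.4900
  k=1: S(1,0) = 63.0212; S(1,1) = 42.0687
  k=2: S(2,0) = 77.1347; S(2,1) = 51.4900; S(2,2) = 34.3713
  k=3: S(3,0) = 94.4090; S(3,1) = 63.0212; S(3,2) = 42.0687; S(3,3) = 28.0823
  k=4: S(4,0) = 115.5518; S(4,1) = 77.1347; S(4,2) = 51.4900; S(4,3) = 34.3713; S(4,4) = 22.9440
Terminal payoffs V(N, i) = max(S_T - K, 0):
  V(4,0) = 69.811836; V(4,1) = 31.394714; V(4,2) = 5.750000; V(4,3) = 0.000000; V(4,4) = 0.000000
Backward induction: V(k, i) = exp(-r*dt) * [p * V(k+1, i) + (1-p) * V(k+1, i+1)]; then take max(V_cont, immediate exercise) for American.
  V(3,0) = exp(-r*dt) * [p*69.811836 + (1-p)*31.394714] = 49.787163; exercise = 48.668992; V(3,0) = max -> 49.787163
  V(3,1) = exp(-r*dt) * [p*31.394714 + (1-p)*5.750000] = 18.399329; exercise = 17.281158; V(3,1) = max -> 18.399329
  V(3,2) = exp(-r*dt) * [p*5.750000 + (1-p)*0.000000] = 2.867721; exercise = 0.000000; V(3,2) = max -> 2.867721
  V(3,3) = exp(-r*dt) * [p*0.000000 + (1-p)*0.000000] = 0.000000; exercise = 0.000000; V(3,3) = max -> 0.000000
  V(2,0) = exp(-r*dt) * [p*49.787163 + (1-p)*18.399329] = 33.603720; exercise = 31.394714; V(2,0) = max -> 33.603720
  V(2,1) = exp(-r*dt) * [p*18.399329 + (1-p)*2.867721] = 10.543760; exercise = 5.750000; V(2,1) = max -> 10.543760
  V(2,2) = exp(-r*dt) * [p*2.867721 + (1-p)*0.000000] = 1.430231; exercise = 0.000000; V(2,2) = max -> 1.430231
  V(1,0) = exp(-r*dt) * [p*33.603720 + (1-p)*10.543760] = 21.786794; exercise = 17.281158; V(1,0) = max -> 21.786794
  V(1,1) = exp(-r*dt) * [p*10.543760 + (1-p)*1.430231] = 5.940495; exercise = 0.000000; V(1,1) = max -> 5.940495
  V(0,0) = exp(-r*dt) * [p*21.786794 + (1-p)*5.940495] = 13.698363; exercise = 5.750000; V(0,0) = max -> 13.698363

Answer: Price = V(0,0) = 13.6984


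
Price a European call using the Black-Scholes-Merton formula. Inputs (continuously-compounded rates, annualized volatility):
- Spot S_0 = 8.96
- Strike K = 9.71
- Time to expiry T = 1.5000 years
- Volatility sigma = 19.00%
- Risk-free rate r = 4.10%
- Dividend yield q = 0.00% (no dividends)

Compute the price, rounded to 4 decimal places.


d1 = (ln(S/K) + (r - q + 0.5*sigma^2) * T) / (sigma * sqrt(T)) = 0.03519076
d2 = d1 - sigma * sqrt(T) = -0.19751076
exp(-rT) = 0.94035295; exp(-qT) = 1.00000000
C = S_0 * exp(-qT) * N(d1) - K * exp(-rT) * N(d2)
N(d1) = 0.51403619; N(d2) = 0.42171393
C = 8.9600 * 1.00000000 * 0.51403619 - 9.7100 * 0.94035295 * 0.42171393 = 0.7552

Answer: Price = 0.7552


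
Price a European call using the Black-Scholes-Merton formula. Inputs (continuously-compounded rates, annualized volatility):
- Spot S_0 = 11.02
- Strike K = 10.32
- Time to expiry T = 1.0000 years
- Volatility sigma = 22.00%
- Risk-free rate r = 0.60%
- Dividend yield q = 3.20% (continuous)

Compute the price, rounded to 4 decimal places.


d1 = (ln(S/K) + (r - q + 0.5*sigma^2) * T) / (sigma * sqrt(T)) = 0.29012747
d2 = d1 - sigma * sqrt(T) = 0.07012747
exp(-rT) = 0.99401796; exp(-qT) = 0.96850658
C = S_0 * exp(-qT) * N(d1) - K * exp(-rT) * N(d2)
N(d1) = 0.61414064; N(d2) = 0.52795390
C = 11.0200 * 0.96850658 * 0.61414064 - 10.3200 * 0.99401796 * 0.52795390 = 1.1388

Answer: Price = 1.1388


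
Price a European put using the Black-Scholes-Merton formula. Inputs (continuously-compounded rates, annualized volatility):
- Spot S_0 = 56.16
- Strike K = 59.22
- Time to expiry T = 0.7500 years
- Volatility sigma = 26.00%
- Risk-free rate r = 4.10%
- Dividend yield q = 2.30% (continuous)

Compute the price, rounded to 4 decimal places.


d1 = (ln(S/K) + (r - q + 0.5*sigma^2) * T) / (sigma * sqrt(T)) = -0.06308468
d2 = d1 - sigma * sqrt(T) = -0.28825128
exp(-rT) = 0.96971797; exp(-qT) = 0.98289793
P = K * exp(-rT) * N(-d2) - S_0 * exp(-qT) * N(-d1)
N(-d1) = 0.52515046; N(-d2) = 0.61342280
P = 59.2200 * 0.96971797 * 0.61342280 - 56.1600 * 0.98289793 * 0.52515046 = 6.2388

Answer: Price = 6.2388


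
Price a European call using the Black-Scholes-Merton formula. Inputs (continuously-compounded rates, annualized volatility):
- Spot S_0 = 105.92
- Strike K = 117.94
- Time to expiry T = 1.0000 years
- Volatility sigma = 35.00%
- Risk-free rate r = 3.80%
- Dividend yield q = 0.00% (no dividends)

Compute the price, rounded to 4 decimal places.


d1 = (ln(S/K) + (r - q + 0.5*sigma^2) * T) / (sigma * sqrt(T)) = -0.02354837
d2 = d1 - sigma * sqrt(T) = -0.37354837
exp(-rT) = 0.96271294; exp(-qT) = 1.00000000
C = S_0 * exp(-qT) * N(d1) - K * exp(-rT) * N(d2)
N(d1) = 0.49060643; N(d2) = 0.35437018
C = 105.9200 * 1.00000000 * 0.49060643 - 117.9400 * 0.96271294 * 0.35437018 = 11.7290

Answer: Price = 11.7290


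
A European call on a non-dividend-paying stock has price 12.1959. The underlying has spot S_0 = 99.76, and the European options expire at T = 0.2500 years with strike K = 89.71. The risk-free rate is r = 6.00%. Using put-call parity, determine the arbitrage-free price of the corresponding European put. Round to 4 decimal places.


Put-call parity: C - P = S_0 * exp(-qT) - K * exp(-rT).
S_0 * exp(-qT) = 99.7600 * 1.00000000 = 99.76000000
K * exp(-rT) = 89.7100 * 0.98511194 = 88.37439210
P = C - S*exp(-qT) + K*exp(-rT)
P = 12.1959 - 99.76000000 + 88.37439210 = 0.8103

Answer: Put price = 0.8103


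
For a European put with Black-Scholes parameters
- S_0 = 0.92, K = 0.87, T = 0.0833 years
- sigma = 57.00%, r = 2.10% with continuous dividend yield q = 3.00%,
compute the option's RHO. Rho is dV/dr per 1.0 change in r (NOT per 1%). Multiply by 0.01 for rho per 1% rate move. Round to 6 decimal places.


d1 = 0.4173730737; d2 = 0.2528611592
phi(d1) = 0.3656646310; exp(-qT) = 0.9975041199; exp(-rT) = 0.9982522291
N(-d2) = 0.4001877524
Rho = -K*T*exp(-rT)*N(-d2) = -0.8700 * 0.0833 * 0.9982522291 * 0.4001877524 = -0.028951

Answer: Rho = -0.028951


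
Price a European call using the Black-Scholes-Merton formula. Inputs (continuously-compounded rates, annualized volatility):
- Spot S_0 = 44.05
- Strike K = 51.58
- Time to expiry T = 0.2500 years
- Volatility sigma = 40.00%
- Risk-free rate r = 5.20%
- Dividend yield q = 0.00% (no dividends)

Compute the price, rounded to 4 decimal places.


d1 = (ln(S/K) + (r - q + 0.5*sigma^2) * T) / (sigma * sqrt(T)) = -0.62404324
d2 = d1 - sigma * sqrt(T) = -0.82404324
exp(-rT) = 0.98708414; exp(-qT) = 1.00000000
C = S_0 * exp(-qT) * N(d1) - K * exp(-rT) * N(d2)
N(d1) = 0.26629959; N(d2) = 0.20495749
C = 44.0500 * 1.00000000 * 0.26629959 - 51.5800 * 0.98708414 * 0.20495749 = 1.2953

Answer: Price = 1.2953


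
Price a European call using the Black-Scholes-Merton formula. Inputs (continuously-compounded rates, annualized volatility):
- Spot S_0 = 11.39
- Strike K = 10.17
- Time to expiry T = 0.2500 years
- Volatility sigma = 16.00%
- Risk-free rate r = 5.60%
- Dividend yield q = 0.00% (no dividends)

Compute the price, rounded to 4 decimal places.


Answer: Price = 1.3817

Derivation:
d1 = (ln(S/K) + (r - q + 0.5*sigma^2) * T) / (sigma * sqrt(T)) = 1.63116959
d2 = d1 - sigma * sqrt(T) = 1.55116959
exp(-rT) = 0.98609754; exp(-qT) = 1.00000000
C = S_0 * exp(-qT) * N(d1) - K * exp(-rT) * N(d2)
N(d1) = 0.94857273; N(d2) = 0.93956948
C = 11.3900 * 1.00000000 * 0.94857273 - 10.1700 * 0.98609754 * 0.93956948 = 1.3817


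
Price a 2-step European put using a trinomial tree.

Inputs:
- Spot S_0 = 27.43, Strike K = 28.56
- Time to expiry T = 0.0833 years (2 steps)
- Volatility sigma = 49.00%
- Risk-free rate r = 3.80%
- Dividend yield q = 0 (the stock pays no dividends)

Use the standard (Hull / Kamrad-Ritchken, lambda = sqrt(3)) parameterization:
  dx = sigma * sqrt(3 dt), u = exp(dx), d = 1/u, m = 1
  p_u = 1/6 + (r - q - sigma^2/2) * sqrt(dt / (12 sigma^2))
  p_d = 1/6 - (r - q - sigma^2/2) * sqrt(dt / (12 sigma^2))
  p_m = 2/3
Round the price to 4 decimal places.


dt = T/N = 0.041650; dx = sigma*sqrt(3*dt) = 0.173207
u = exp(dx) = 1.189112; d = 1/u = 0.840964
p_u = 0.156802, p_m = 0.666667, p_d = 0.176532
Discount per step: exp(-r*dt) = 0.998419
Stock lattice S(k, j) with j the centered position index:
  k=0: S(0,+0) = 27.4300
  k=1: S(1,-1) = 23.0676; S(1,+0) = 27.4300; S(1,+1) = 32.6173
  k=2: S(2,-2) = 19.3991; S(2,-1) = 23.0676; S(2,+0) = 27.4300; S(2,+1) = 32.6173; S(2,+2) = 38.7856
Terminal payoffs V(N, j) = max(K - S_T, 0):
  V(2,-2) = 9.160946; V(2,-1) = 5.492359; V(2,+0) = 1.130000; V(2,+1) = 0.000000; V(2,+2) = 0.000000
Backward induction: V(k, j) = exp(-r*dt) * [p_u * V(k+1, j+1) + p_m * V(k+1, j) + p_d * V(k+1, j-1)]
  V(1,-1) = exp(-r*dt) * [p_u*1.130000 + p_m*5.492359 + p_d*9.160946] = 5.447328
  V(1,+0) = exp(-r*dt) * [p_u*0.000000 + p_m*1.130000 + p_d*5.492359] = 1.720184
  V(1,+1) = exp(-r*dt) * [p_u*0.000000 + p_m*0.000000 + p_d*1.130000] = 0.199165
  V(0,+0) = exp(-r*dt) * [p_u*0.199165 + p_m*1.720184 + p_d*5.447328] = 2.136261

Answer: Price = V(0,0) = 2.1363


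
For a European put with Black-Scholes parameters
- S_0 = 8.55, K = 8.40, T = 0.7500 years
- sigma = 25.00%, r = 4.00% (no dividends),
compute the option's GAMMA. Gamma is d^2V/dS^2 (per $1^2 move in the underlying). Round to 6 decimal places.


Answer: Gamma = 0.204188

Derivation:
d1 = 0.3285680849; d2 = 0.1120617340
phi(d1) = 0.3779788541; exp(-qT) = 1.0000000000; exp(-rT) = 0.9704455335
Gamma = exp(-qT) * phi(d1) / (S * sigma * sqrt(T)) = 1.0000000000 * 0.3779788541 / (8.5500 * 0.2500 * 0.8660254038) = 0.204188


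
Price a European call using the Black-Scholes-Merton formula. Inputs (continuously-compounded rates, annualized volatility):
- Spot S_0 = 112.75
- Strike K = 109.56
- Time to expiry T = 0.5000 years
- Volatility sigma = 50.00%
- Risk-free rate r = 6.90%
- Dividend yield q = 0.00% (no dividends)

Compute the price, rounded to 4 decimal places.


d1 = (ln(S/K) + (r - q + 0.5*sigma^2) * T) / (sigma * sqrt(T)) = 0.35553508
d2 = d1 - sigma * sqrt(T) = 0.00198169
exp(-rT) = 0.96608834; exp(-qT) = 1.00000000
C = S_0 * exp(-qT) * N(d1) - K * exp(-rT) * N(d2)
N(d1) = 0.63890562; N(d2) = 0.50079058
C = 112.7500 * 1.00000000 * 0.63890562 - 109.5600 * 0.96608834 * 0.50079058 = 19.0306

Answer: Price = 19.0306


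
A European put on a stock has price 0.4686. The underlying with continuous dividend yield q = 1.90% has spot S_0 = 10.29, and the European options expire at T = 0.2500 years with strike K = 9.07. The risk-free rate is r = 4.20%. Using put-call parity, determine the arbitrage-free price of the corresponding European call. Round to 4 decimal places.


Put-call parity: C - P = S_0 * exp(-qT) - K * exp(-rT).
S_0 * exp(-qT) = 10.2900 * 0.99526126 = 10.24123840
K * exp(-rT) = 9.0700 * 0.98955493 = 8.97526324
C = P + S*exp(-qT) - K*exp(-rT)
C = 0.4686 + 10.24123840 - 8.97526324 = 1.7346

Answer: Call price = 1.7346


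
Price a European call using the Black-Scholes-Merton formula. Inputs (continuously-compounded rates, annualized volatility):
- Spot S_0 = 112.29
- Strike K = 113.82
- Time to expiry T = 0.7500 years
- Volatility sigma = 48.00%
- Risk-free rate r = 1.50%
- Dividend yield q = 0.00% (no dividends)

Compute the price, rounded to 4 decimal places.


Answer: Price = 18.3817

Derivation:
d1 = (ln(S/K) + (r - q + 0.5*sigma^2) * T) / (sigma * sqrt(T)) = 0.20235299
d2 = d1 - sigma * sqrt(T) = -0.21333921
exp(-rT) = 0.98881304; exp(-qT) = 1.00000000
C = S_0 * exp(-qT) * N(d1) - K * exp(-rT) * N(d2)
N(d1) = 0.58017961; N(d2) = 0.41553120
C = 112.2900 * 1.00000000 * 0.58017961 - 113.8200 * 0.98881304 * 0.41553120 = 18.3817


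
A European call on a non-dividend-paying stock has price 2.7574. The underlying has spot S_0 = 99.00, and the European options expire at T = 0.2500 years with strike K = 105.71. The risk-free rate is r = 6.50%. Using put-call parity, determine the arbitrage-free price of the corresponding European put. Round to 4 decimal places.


Answer: Put price = 7.7635

Derivation:
Put-call parity: C - P = S_0 * exp(-qT) - K * exp(-rT).
S_0 * exp(-qT) = 99.0000 * 1.00000000 = 99.00000000
K * exp(-rT) = 105.7100 * 0.98388132 = 104.00609423
P = C - S*exp(-qT) + K*exp(-rT)
P = 2.7574 - 99.00000000 + 104.00609423 = 7.7635


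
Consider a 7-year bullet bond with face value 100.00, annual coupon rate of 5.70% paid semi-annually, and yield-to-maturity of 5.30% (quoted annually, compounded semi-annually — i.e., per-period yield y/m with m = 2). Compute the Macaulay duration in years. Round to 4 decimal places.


Answer: Macaulay duration = 5.8842 years

Derivation:
Coupon per period c = face * coupon_rate / m = 2.850000
Periods per year m = 2; per-period yield y/m = 0.026500
Number of cashflows N = 14
Cashflows (t years, CF_t, discount factor 1/(1+y/m)^(m*t), PV):
  t = 0.5000: CF_t = 2.850000, DF = 0.974184, PV = 2.776425
  t = 1.0000: CF_t = 2.850000, DF = 0.949035, PV = 2.704749
  t = 1.5000: CF_t = 2.850000, DF = 0.924535, PV = 2.634923
  t = 2.0000: CF_t = 2.850000, DF = 0.900667, PV = 2.566901
  t = 2.5000: CF_t = 2.850000, DF = 0.877415, PV = 2.500634
  t = 3.0000: CF_t = 2.850000, DF = 0.854764, PV = 2.436078
  t = 3.5000: CF_t = 2.850000, DF = 0.832698, PV = 2.373188
  t = 4.0000: CF_t = 2.850000, DF = 0.811201, PV = 2.311922
  t = 4.5000: CF_t = 2.850000, DF = 0.790259, PV = 2.252238
  t = 5.0000: CF_t = 2.850000, DF = 0.769858, PV = 2.194094
  t = 5.5000: CF_t = 2.850000, DF = 0.749983, PV = 2.137452
  t = 6.0000: CF_t = 2.850000, DF = 0.730622, PV = 2.082272
  t = 6.5000: CF_t = 2.850000, DF = 0.711760, PV = 2.028516
  t = 7.0000: CF_t = 102.850000, DF = 0.693385, PV = 71.314681
Price P = sum_t PV_t = 102.314073
Macaulay numerator sum_t t * PV_t:
  t * PV_t at t = 0.5000: 1.388212
  t * PV_t at t = 1.0000: 2.704749
  t * PV_t at t = 1.5000: 3.952385
  t * PV_t at t = 2.0000: 5.133801
  t * PV_t at t = 2.5000: 6.251584
  t * PV_t at t = 3.0000: 7.308233
  t * PV_t at t = 3.5000: 8.306159
  t * PV_t at t = 4.0000: 9.247689
  t * PV_t at t = 4.5000: 10.135071
  t * PV_t at t = 5.0000: 10.970472
  t * PV_t at t = 5.5000: 11.755986
  t * PV_t at t = 6.0000: 12.493631
  t * PV_t at t = 6.5000: 13.185355
  t * PV_t at t = 7.0000: 499.202767
Macaulay duration D = (sum_t t * PV_t) / P = 602.036095 / 102.314073 = 5.884196


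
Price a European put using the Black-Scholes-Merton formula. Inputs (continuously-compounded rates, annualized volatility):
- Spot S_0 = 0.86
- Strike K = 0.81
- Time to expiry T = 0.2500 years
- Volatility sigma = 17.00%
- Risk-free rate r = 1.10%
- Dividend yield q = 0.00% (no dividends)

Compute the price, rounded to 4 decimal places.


Answer: Price = 0.0095

Derivation:
d1 = (ln(S/K) + (r - q + 0.5*sigma^2) * T) / (sigma * sqrt(T)) = 0.77953696
d2 = d1 - sigma * sqrt(T) = 0.69453696
exp(-rT) = 0.99725378; exp(-qT) = 1.00000000
P = K * exp(-rT) * N(-d2) - S_0 * exp(-qT) * N(-d1)
N(-d1) = 0.21783174; N(-d2) = 0.24367277
P = 0.8100 * 0.99725378 * 0.24367277 - 0.8600 * 1.00000000 * 0.21783174 = 0.0095


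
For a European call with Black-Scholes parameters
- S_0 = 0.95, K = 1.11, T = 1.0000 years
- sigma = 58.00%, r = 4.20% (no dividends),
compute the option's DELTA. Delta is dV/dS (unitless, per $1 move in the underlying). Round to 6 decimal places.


d1 = 0.0940460177; d2 = -0.4859539823
phi(d1) = 0.3971819226; exp(-qT) = 1.0000000000; exp(-rT) = 0.9588697806
N(d1) = 0.5374636991
Delta = exp(-qT) * N(d1) = 1.0000000000 * 0.5374636991 = 0.537464

Answer: Delta = 0.537464


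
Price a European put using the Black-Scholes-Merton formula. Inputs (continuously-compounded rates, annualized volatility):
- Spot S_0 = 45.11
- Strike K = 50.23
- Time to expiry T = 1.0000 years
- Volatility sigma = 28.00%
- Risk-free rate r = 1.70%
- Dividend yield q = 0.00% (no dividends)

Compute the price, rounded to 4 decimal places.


Answer: Price = 7.6675

Derivation:
d1 = (ln(S/K) + (r - q + 0.5*sigma^2) * T) / (sigma * sqrt(T)) = -0.18324467
d2 = d1 - sigma * sqrt(T) = -0.46324467
exp(-rT) = 0.98314368; exp(-qT) = 1.00000000
P = K * exp(-rT) * N(-d2) - S_0 * exp(-qT) * N(-d1)
N(-d1) = 0.57269698; N(-d2) = 0.67840550
P = 50.2300 * 0.98314368 * 0.67840550 - 45.1100 * 1.00000000 * 0.57269698 = 7.6675


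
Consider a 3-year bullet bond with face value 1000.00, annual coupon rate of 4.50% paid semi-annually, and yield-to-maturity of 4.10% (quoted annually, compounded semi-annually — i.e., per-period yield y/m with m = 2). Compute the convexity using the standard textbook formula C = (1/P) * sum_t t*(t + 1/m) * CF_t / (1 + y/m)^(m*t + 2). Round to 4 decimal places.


Answer: Convexity = 9.3713

Derivation:
Coupon per period c = face * coupon_rate / m = 22.500000
Periods per year m = 2; per-period yield y/m = 0.020500
Number of cashflows N = 6
Cashflows (t years, CF_t, discount factor 1/(1+y/m)^(m*t), PV):
  t = 0.5000: CF_t = 22.500000, DF = 0.979912, PV = 22.048016
  t = 1.0000: CF_t = 22.500000, DF = 0.960227, PV = 21.605111
  t = 1.5000: CF_t = 22.500000, DF = 0.940938, PV = 21.171103
  t = 2.0000: CF_t = 22.500000, DF = 0.922036, PV = 20.745814
  t = 2.5000: CF_t = 22.500000, DF = 0.903514, PV = 20.329068
  t = 3.0000: CF_t = 1022.500000, DF = 0.885364, PV = 905.284871
Price P = sum_t PV_t = 1011.183983
Convexity numerator sum_t t*(t + 1/m) * CF_t / (1+y/m)^(m*t + 2):
  t = 0.5000: term = 10.585552
  t = 1.0000: term = 31.118721
  t = 1.5000: term = 60.987205
  t = 2.0000: term = 99.603470
  t = 2.5000: term = 146.403924
  t = 3.0000: term = 9127.430681
Convexity = (1/P) * sum = 9476.129552 / 1011.183983 = 9.371321


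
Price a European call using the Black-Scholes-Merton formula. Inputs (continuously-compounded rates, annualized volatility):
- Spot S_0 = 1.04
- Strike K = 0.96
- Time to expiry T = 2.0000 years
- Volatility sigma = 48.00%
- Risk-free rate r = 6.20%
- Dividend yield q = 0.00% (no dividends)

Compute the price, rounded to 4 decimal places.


Answer: Price = 0.3576

Derivation:
d1 = (ln(S/K) + (r - q + 0.5*sigma^2) * T) / (sigma * sqrt(T)) = 0.63999455
d2 = d1 - sigma * sqrt(T) = -0.03882796
exp(-rT) = 0.88337984; exp(-qT) = 1.00000000
C = S_0 * exp(-qT) * N(d1) - K * exp(-rT) * N(d2)
N(d1) = 0.73891193; N(d2) = 0.48451378
C = 1.0400 * 1.00000000 * 0.73891193 - 0.9600 * 0.88337984 * 0.48451378 = 0.3576


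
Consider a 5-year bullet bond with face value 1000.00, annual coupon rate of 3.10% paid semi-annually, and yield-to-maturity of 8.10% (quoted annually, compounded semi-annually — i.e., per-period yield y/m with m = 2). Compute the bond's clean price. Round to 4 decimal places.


Coupon per period c = face * coupon_rate / m = 15.500000
Periods per year m = 2; per-period yield y/m = 0.040500
Number of cashflows N = 10
Cashflows (t years, CF_t, discount factor 1/(1+y/m)^(m*t), PV):
  t = 0.5000: CF_t = 15.500000, DF = 0.961076, PV = 14.896684
  t = 1.0000: CF_t = 15.500000, DF = 0.923668, PV = 14.316852
  t = 1.5000: CF_t = 15.500000, DF = 0.887715, PV = 13.759588
  t = 2.0000: CF_t = 15.500000, DF = 0.853162, PV = 13.224016
  t = 2.5000: CF_t = 15.500000, DF = 0.819954, PV = 12.709290
  t = 3.0000: CF_t = 15.500000, DF = 0.788039, PV = 12.214598
  t = 3.5000: CF_t = 15.500000, DF = 0.757365, PV = 11.739162
  t = 4.0000: CF_t = 15.500000, DF = 0.727886, PV = 11.282232
  t = 4.5000: CF_t = 15.500000, DF = 0.699554, PV = 10.843087
  t = 5.0000: CF_t = 1015.500000, DF = 0.672325, PV = 682.745871
Price P = sum_t PV_t = 797.731380

Answer: Price = 797.7314


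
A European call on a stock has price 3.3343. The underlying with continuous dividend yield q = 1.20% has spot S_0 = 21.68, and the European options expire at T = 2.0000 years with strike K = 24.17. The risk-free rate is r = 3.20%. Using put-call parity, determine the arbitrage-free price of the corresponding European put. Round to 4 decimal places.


Answer: Put price = 4.8400

Derivation:
Put-call parity: C - P = S_0 * exp(-qT) - K * exp(-rT).
S_0 * exp(-qT) = 21.6800 * 0.97628571 = 21.16587419
K * exp(-rT) = 24.1700 * 0.93800500 = 22.67158084
P = C - S*exp(-qT) + K*exp(-rT)
P = 3.3343 - 21.16587419 + 22.67158084 = 4.8400


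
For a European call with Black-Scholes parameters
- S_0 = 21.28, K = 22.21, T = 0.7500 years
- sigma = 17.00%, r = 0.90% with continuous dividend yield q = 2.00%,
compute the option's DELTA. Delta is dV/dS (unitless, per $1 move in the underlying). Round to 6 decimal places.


Answer: Delta = 0.386596

Derivation:
d1 = -0.2729676306; d2 = -0.4201919493
phi(d1) = 0.3843528774; exp(-qT) = 0.9851119396; exp(-rT) = 0.9932727301
N(d1) = 0.3924390490
Delta = exp(-qT) * N(d1) = 0.9851119396 * 0.3924390490 = 0.386596


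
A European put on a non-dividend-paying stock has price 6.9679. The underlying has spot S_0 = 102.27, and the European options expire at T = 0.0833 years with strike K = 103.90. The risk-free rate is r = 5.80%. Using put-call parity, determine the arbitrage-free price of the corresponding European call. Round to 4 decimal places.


Answer: Call price = 5.8387

Derivation:
Put-call parity: C - P = S_0 * exp(-qT) - K * exp(-rT).
S_0 * exp(-qT) = 102.2700 * 1.00000000 = 102.27000000
K * exp(-rT) = 103.9000 * 0.99518025 = 103.39922823
C = P + S*exp(-qT) - K*exp(-rT)
C = 6.9679 + 102.27000000 - 103.39922823 = 5.8387


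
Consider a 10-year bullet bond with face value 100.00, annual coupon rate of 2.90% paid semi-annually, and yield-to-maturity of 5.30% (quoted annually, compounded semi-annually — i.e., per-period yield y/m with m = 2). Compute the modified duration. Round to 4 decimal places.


Coupon per period c = face * coupon_rate / m = 1.450000
Periods per year m = 2; per-period yield y/m = 0.026500
Number of cashflows N = 20
Cashflows (t years, CF_t, discount factor 1/(1+y/m)^(m*t), PV):
  t = 0.5000: CF_t = 1.450000, DF = 0.974184, PV = 1.412567
  t = 1.0000: CF_t = 1.450000, DF = 0.949035, PV = 1.376100
  t = 1.5000: CF_t = 1.450000, DF = 0.924535, PV = 1.340575
  t = 2.0000: CF_t = 1.450000, DF = 0.900667, PV = 1.305967
  t = 2.5000: CF_t = 1.450000, DF = 0.877415, PV = 1.272252
  t = 3.0000: CF_t = 1.450000, DF = 0.854764, PV = 1.239408
  t = 3.5000: CF_t = 1.450000, DF = 0.832698, PV = 1.207412
  t = 4.0000: CF_t = 1.450000, DF = 0.811201, PV = 1.176241
  t = 4.5000: CF_t = 1.450000, DF = 0.790259, PV = 1.145875
  t = 5.0000: CF_t = 1.450000, DF = 0.769858, PV = 1.116294
  t = 5.5000: CF_t = 1.450000, DF = 0.749983, PV = 1.087476
  t = 6.0000: CF_t = 1.450000, DF = 0.730622, PV = 1.059401
  t = 6.5000: CF_t = 1.450000, DF = 0.711760, PV = 1.032052
  t = 7.0000: CF_t = 1.450000, DF = 0.693385, PV = 1.005409
  t = 7.5000: CF_t = 1.450000, DF = 0.675485, PV = 0.979453
  t = 8.0000: CF_t = 1.450000, DF = 0.658047, PV = 0.954168
  t = 8.5000: CF_t = 1.450000, DF = 0.641059, PV = 0.929535
  t = 9.0000: CF_t = 1.450000, DF = 0.624509, PV = 0.905538
  t = 9.5000: CF_t = 1.450000, DF = 0.608387, PV = 0.882161
  t = 10.0000: CF_t = 101.450000, DF = 0.592681, PV = 60.127476
Price P = sum_t PV_t = 81.555361
First compute Macaulay numerator sum_t t * PV_t:
  t * PV_t at t = 0.5000: 0.706283
  t * PV_t at t = 1.0000: 1.376100
  t * PV_t at t = 1.5000: 2.010863
  t * PV_t at t = 2.0000: 2.611934
  t * PV_t at t = 2.5000: 3.180631
  t * PV_t at t = 3.0000: 3.718224
  t * PV_t at t = 3.5000: 4.225940
  t * PV_t at t = 4.0000: 4.704965
  t * PV_t at t = 4.5000: 5.156440
  t * PV_t at t = 5.0000: 5.581468
  t * PV_t at t = 5.5000: 5.981116
  t * PV_t at t = 6.0000: 6.356409
  t * PV_t at t = 6.5000: 6.708338
  t * PV_t at t = 7.0000: 7.037861
  t * PV_t at t = 7.5000: 7.345899
  t * PV_t at t = 8.0000: 7.633342
  t * PV_t at t = 8.5000: 7.901048
  t * PV_t at t = 9.0000: 8.149845
  t * PV_t at t = 9.5000: 8.380530
  t * PV_t at t = 10.0000: 601.274765
Macaulay duration D = 700.042001 / 81.555361 = 8.583642
Modified duration = D / (1 + y/m) = 8.583642 / (1 + 0.026500) = 8.362047

Answer: Modified duration = 8.3620


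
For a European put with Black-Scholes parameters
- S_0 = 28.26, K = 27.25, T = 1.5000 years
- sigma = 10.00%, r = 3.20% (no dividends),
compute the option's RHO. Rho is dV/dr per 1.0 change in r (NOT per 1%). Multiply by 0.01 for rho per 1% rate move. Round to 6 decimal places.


d1 = 0.7503101935; d2 = 0.6278357064
phi(d1) = 0.3010673677; exp(-qT) = 1.0000000000; exp(-rT) = 0.9531337871
N(-d2) = 0.2650557863
Rho = -K*T*exp(-rT)*N(-d2) = -27.2500 * 1.5000 * 0.9531337871 * 0.2650557863 = -10.326399

Answer: Rho = -10.326399


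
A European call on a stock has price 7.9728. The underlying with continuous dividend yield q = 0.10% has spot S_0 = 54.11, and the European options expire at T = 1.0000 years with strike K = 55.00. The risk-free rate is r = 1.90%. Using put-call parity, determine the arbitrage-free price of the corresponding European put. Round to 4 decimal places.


Answer: Put price = 7.8817

Derivation:
Put-call parity: C - P = S_0 * exp(-qT) - K * exp(-rT).
S_0 * exp(-qT) = 54.1100 * 0.99900050 = 54.05591705
K * exp(-rT) = 55.0000 * 0.98117936 = 53.96486492
P = C - S*exp(-qT) + K*exp(-rT)
P = 7.9728 - 54.05591705 + 53.96486492 = 7.8817


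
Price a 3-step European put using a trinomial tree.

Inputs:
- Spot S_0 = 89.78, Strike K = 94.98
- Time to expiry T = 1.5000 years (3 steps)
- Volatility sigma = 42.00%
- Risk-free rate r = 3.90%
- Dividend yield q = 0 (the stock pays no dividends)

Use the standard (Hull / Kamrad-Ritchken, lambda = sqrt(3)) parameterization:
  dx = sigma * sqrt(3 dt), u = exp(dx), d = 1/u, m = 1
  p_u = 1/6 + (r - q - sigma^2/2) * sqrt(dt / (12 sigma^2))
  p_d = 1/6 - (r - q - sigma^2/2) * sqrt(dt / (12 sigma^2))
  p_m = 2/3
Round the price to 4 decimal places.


dt = T/N = 0.500000; dx = sigma*sqrt(3*dt) = 0.514393
u = exp(dx) = 1.672623; d = 1/u = 0.597863
p_u = 0.142755, p_m = 0.666667, p_d = 0.190578
Discount per step: exp(-r*dt) = 0.980689
Stock lattice S(k, j) with j the centered position index:
  k=0: S(0,+0) = 89.7800
  k=1: S(1,-1) = 53.6762; S(1,+0) = 89.7800; S(1,+1) = 150.1681
  k=2: S(2,-2) = 32.0910; S(2,-1) = 53.6762; S(2,+0) = 89.7800; S(2,+1) = 150.1681; S(2,+2) = 251.1745
  k=3: S(3,-3) = 19.1861; S(3,-2) = 32.0910; S(3,-1) = 53.6762; S(3,+0) = 89.7800; S(3,+1) = 150.1681; S(3,+2) = 251.1745; S(3,+3) = 420.1202
Terminal payoffs V(N, j) = max(K - S_T, 0):
  V(3,-3) = 75.793945; V(3,-2) = 62.888970; V(3,-1) = 41.303817; V(3,+0) = 5.200000; V(3,+1) = 0.000000; V(3,+2) = 0.000000; V(3,+3) = 0.000000
Backward induction: V(k, j) = exp(-r*dt) * [p_u * V(k+1, j+1) + p_m * V(k+1, j) + p_d * V(k+1, j-1)]
  V(2,-2) = exp(-r*dt) * [p_u*41.303817 + p_m*62.888970 + p_d*75.793945] = 61.064547
  V(2,-1) = exp(-r*dt) * [p_u*5.200000 + p_m*41.303817 + p_d*62.888970] = 39.485948
  V(2,+0) = exp(-r*dt) * [p_u*0.000000 + p_m*5.200000 + p_d*41.303817] = 11.119325
  V(2,+1) = exp(-r*dt) * [p_u*0.000000 + p_m*0.000000 + p_d*5.200000] = 0.971870
  V(2,+2) = exp(-r*dt) * [p_u*0.000000 + p_m*0.000000 + p_d*0.000000] = 0.000000
  V(1,-1) = exp(-r*dt) * [p_u*11.119325 + p_m*39.485948 + p_d*61.064547] = 38.785152
  V(1,+0) = exp(-r*dt) * [p_u*0.971870 + p_m*11.119325 + p_d*39.485948] = 14.785640
  V(1,+1) = exp(-r*dt) * [p_u*0.000000 + p_m*0.971870 + p_d*11.119325] = 2.713582
  V(0,+0) = exp(-r*dt) * [p_u*2.713582 + p_m*14.785640 + p_d*38.785152] = 17.295509

Answer: Price = V(0,0) = 17.2955


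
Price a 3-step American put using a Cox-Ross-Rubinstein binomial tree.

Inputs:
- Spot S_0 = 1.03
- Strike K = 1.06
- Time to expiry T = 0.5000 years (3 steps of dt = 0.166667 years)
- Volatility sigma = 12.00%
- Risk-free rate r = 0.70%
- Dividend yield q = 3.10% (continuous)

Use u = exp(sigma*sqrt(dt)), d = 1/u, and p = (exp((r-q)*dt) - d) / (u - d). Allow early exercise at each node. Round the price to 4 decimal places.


dt = T/N = 0.166667
u = exp(sigma*sqrt(dt)) = 1.050210; d = 1/u = 0.952191
p = (exp((r-q)*dt) - d) / (u - d) = 0.447028
Discount per step: exp(-r*dt) = 0.998834
Stock lattice S(k, i) with i counting down-moves:
  k=0: S(0,0) = 1.0300
  k=1: S(1,0) = 1.0817; S(1,1) = 0.9808
  k=2: S(2,0) = 1.1360; S(2,1) = 1.0300; S(2,2) = 0.9339
  k=3: S(3,0) = 1.1931; S(3,1) = 1.0817; S(3,2) = 0.9808; S(3,3) = 0.8892
Terminal payoffs V(N, i) = max(K - S_T, 0):
  V(3,0) = 0.000000; V(3,1) = 0.000000; V(3,2) = 0.079243; V(3,3) = 0.170780
Backward induction: V(k, i) = exp(-r*dt) * [p * V(k+1, i) + (1-p) * V(k+1, i+1)]; then take max(V_cont, immediate exercise) for American.
  V(2,0) = exp(-r*dt) * [p*0.000000 + (1-p)*0.000000] = 0.000000; exercise = 0.000000; V(2,0) = max -> 0.000000
  V(2,1) = exp(-r*dt) * [p*0.000000 + (1-p)*0.079243] = 0.043768; exercise = 0.030000; V(2,1) = max -> 0.043768
  V(2,2) = exp(-r*dt) * [p*0.079243 + (1-p)*0.170780] = 0.129709; exercise = 0.126133; V(2,2) = max -> 0.129709
  V(1,0) = exp(-r*dt) * [p*0.000000 + (1-p)*0.043768] = 0.024174; exercise = 0.000000; V(1,0) = max -> 0.024174
  V(1,1) = exp(-r*dt) * [p*0.043768 + (1-p)*0.129709] = 0.091185; exercise = 0.079243; V(1,1) = max -> 0.091185
  V(0,0) = exp(-r*dt) * [p*0.024174 + (1-p)*0.091185] = 0.061158; exercise = 0.030000; V(0,0) = max -> 0.061158

Answer: Price = V(0,0) = 0.0612


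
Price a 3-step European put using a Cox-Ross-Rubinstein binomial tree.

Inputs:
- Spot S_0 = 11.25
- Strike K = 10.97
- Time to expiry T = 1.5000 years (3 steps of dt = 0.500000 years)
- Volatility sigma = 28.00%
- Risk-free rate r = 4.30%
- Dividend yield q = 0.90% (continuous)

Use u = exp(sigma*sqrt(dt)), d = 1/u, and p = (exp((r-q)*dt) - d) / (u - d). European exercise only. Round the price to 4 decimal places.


Answer: Price = V(0,0) = 1.1987

Derivation:
dt = T/N = 0.500000
u = exp(sigma*sqrt(dt)) = 1.218950; d = 1/u = 0.820378
p = (exp((r-q)*dt) - d) / (u - d) = 0.493680
Discount per step: exp(-r*dt) = 0.978729
Stock lattice S(k, i) with i counting down-moves:
  k=0: S(0,0) = 11.2500
  k=1: S(1,0) = 13.7132; S(1,1) = 9.2293
  k=2: S(2,0) = 16.7157; S(2,1) = 11.2500; S(2,2) = 7.5715
  k=3: S(3,0) = 20.3756; S(3,1) = 13.7132; S(3,2) = 9.2293; S(3,3) = 6.2115
Terminal payoffs V(N, i) = max(K - S_T, 0):
  V(3,0) = 0.000000; V(3,1) = 0.000000; V(3,2) = 1.740746; V(3,3) = 4.758525
Backward induction: V(k, i) = exp(-r*dt) * [p * V(k+1, i) + (1-p) * V(k+1, i+1)].
  V(2,0) = exp(-r*dt) * [p*0.000000 + (1-p)*0.000000] = 0.000000
  V(2,1) = exp(-r*dt) * [p*0.000000 + (1-p)*1.740746] = 0.862626
  V(2,2) = exp(-r*dt) * [p*1.740746 + (1-p)*4.758525] = 3.199179
  V(1,0) = exp(-r*dt) * [p*0.000000 + (1-p)*0.862626] = 0.427474
  V(1,1) = exp(-r*dt) * [p*0.862626 + (1-p)*3.199179] = 2.002156
  V(0,0) = exp(-r*dt) * [p*0.427474 + (1-p)*2.002156] = 1.198715


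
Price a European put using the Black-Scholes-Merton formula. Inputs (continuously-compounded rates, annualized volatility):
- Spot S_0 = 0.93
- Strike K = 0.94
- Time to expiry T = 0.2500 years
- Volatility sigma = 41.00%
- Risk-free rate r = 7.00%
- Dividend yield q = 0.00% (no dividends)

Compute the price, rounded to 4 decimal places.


d1 = (ln(S/K) + (r - q + 0.5*sigma^2) * T) / (sigma * sqrt(T)) = 0.13569371
d2 = d1 - sigma * sqrt(T) = -0.06930629
exp(-rT) = 0.98265224; exp(-qT) = 1.00000000
P = K * exp(-rT) * N(-d2) - S_0 * exp(-qT) * N(-d1)
N(-d1) = 0.44603171; N(-d2) = 0.52762709
P = 0.9400 * 0.98265224 * 0.52762709 - 0.9300 * 1.00000000 * 0.44603171 = 0.0726

Answer: Price = 0.0726


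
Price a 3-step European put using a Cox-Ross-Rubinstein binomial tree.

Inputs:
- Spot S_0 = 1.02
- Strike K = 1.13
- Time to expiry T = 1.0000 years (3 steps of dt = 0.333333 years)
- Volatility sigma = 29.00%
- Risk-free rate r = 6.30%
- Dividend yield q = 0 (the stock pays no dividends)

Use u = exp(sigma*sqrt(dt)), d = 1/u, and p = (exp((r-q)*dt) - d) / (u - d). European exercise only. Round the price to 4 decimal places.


Answer: Price = V(0,0) = 0.1427

Derivation:
dt = T/N = 0.333333
u = exp(sigma*sqrt(dt)) = 1.182264; d = 1/u = 0.845834
p = (exp((r-q)*dt) - d) / (u - d) = 0.521320
Discount per step: exp(-r*dt) = 0.979219
Stock lattice S(k, i) with i counting down-moves:
  k=0: S(0,0) = 1.0200
  k=1: S(1,0) = 1.2059; S(1,1) = 0.8628
  k=2: S(2,0) = 1.4257; S(2,1) = 1.0200; S(2,2) = 0.7297
  k=3: S(3,0) = 1.6856; S(3,1) = 1.2059; S(3,2) = 0.8628; S(3,3) = 0.6172
Terminal payoffs V(N, i) = max(K - S_T, 0):
  V(3,0) = 0.000000; V(3,1) = 0.000000; V(3,2) = 0.267249; V(3,3) = 0.512757
Backward induction: V(k, i) = exp(-r*dt) * [p * V(k+1, i) + (1-p) * V(k+1, i+1)].
  V(2,0) = exp(-r*dt) * [p*0.000000 + (1-p)*0.000000] = 0.000000
  V(2,1) = exp(-r*dt) * [p*0.000000 + (1-p)*0.267249] = 0.125268
  V(2,2) = exp(-r*dt) * [p*0.267249 + (1-p)*0.512757] = 0.376773
  V(1,0) = exp(-r*dt) * [p*0.000000 + (1-p)*0.125268] = 0.058717
  V(1,1) = exp(-r*dt) * [p*0.125268 + (1-p)*0.376773] = 0.240553
  V(0,0) = exp(-r*dt) * [p*0.058717 + (1-p)*0.240553] = 0.142730


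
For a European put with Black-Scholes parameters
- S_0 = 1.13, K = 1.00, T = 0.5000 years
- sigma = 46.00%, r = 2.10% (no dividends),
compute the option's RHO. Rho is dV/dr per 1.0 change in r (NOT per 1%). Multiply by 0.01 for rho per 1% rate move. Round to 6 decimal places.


Answer: Rho = -0.199434

Derivation:
d1 = 0.5706586383; d2 = 0.2453895189
phi(d1) = 0.3389969482; exp(-qT) = 1.0000000000; exp(-rT) = 0.9895549326
N(-d2) = 0.4030774218
Rho = -K*T*exp(-rT)*N(-d2) = -1.0000 * 0.5000 * 0.9895549326 * 0.4030774218 = -0.199434


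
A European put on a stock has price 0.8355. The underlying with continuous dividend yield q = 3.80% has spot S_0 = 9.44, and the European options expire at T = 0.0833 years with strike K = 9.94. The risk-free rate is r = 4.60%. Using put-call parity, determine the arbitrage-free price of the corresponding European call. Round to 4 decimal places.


Answer: Call price = 0.3437

Derivation:
Put-call parity: C - P = S_0 * exp(-qT) - K * exp(-rT).
S_0 * exp(-qT) = 9.4400 * 0.99683960 = 9.41016587
K * exp(-rT) = 9.9400 * 0.99617553 = 9.90198479
C = P + S*exp(-qT) - K*exp(-rT)
C = 0.8355 + 9.41016587 - 9.90198479 = 0.3437


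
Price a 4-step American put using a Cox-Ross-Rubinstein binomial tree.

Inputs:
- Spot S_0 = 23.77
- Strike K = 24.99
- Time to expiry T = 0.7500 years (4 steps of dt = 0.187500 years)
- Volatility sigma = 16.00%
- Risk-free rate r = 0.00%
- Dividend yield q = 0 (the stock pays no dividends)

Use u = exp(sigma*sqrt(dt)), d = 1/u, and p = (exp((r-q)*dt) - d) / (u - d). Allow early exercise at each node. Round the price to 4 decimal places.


Answer: Price = V(0,0) = 2.1040

Derivation:
dt = T/N = 0.187500
u = exp(sigma*sqrt(dt)) = 1.071738; d = 1/u = 0.933063
p = (exp((r-q)*dt) - d) / (u - d) = 0.482686
Discount per step: exp(-r*dt) = 1.000000
Stock lattice S(k, i) with i counting down-moves:
  k=0: S(0,0) = 23.7700
  k=1: S(1,0) = 25.4752; S(1,1) = 22.1789
  k=2: S(2,0) = 27.3028; S(2,1) = 23.7700; S(2,2) = 20.6943
  k=3: S(3,0) = 29.2614; S(3,1) = 25.4752; S(3,2) = 22.1789; S(3,3) = 19.3091
  k=4: S(4,0) = 31.3606; S(4,1) = 27.3028; S(4,2) = 23.7700; S(4,3) = 20.6943; S(4,4) = 18.0166
Terminal payoffs V(N, i) = max(K - S_T, 0):
  V(4,0) = 0.000000; V(4,1) = 0.000000; V(4,2) = 1.220000; V(4,3) = 4.295660; V(4,4) = 6.973353
Backward induction: V(k, i) = exp(-r*dt) * [p * V(k+1, i) + (1-p) * V(k+1, i+1)]; then take max(V_cont, immediate exercise) for American.
  V(3,0) = exp(-r*dt) * [p*0.000000 + (1-p)*0.000000] = 0.000000; exercise = 0.000000; V(3,0) = max -> 0.000000
  V(3,1) = exp(-r*dt) * [p*0.000000 + (1-p)*1.220000] = 0.631123; exercise = 0.000000; V(3,1) = max -> 0.631123
  V(3,2) = exp(-r*dt) * [p*1.220000 + (1-p)*4.295660] = 2.811081; exercise = 2.811081; V(3,2) = max -> 2.811081
  V(3,3) = exp(-r*dt) * [p*4.295660 + (1-p)*6.973353] = 5.680867; exercise = 5.680867; V(3,3) = max -> 5.680867
  V(2,0) = exp(-r*dt) * [p*0.000000 + (1-p)*0.631123] = 0.326488; exercise = 0.000000; V(2,0) = max -> 0.326488
  V(2,1) = exp(-r*dt) * [p*0.631123 + (1-p)*2.811081] = 1.758845; exercise = 1.220000; V(2,1) = max -> 1.758845
  V(2,2) = exp(-r*dt) * [p*2.811081 + (1-p)*5.680867] = 4.295660; exercise = 4.295660; V(2,2) = max -> 4.295660
  V(1,0) = exp(-r*dt) * [p*0.326488 + (1-p)*1.758845] = 1.067466; exercise = 0.000000; V(1,0) = max -> 1.067466
  V(1,1) = exp(-r*dt) * [p*1.758845 + (1-p)*4.295660] = 3.071174; exercise = 2.811081; V(1,1) = max -> 3.071174
  V(0,0) = exp(-r*dt) * [p*1.067466 + (1-p)*3.071174] = 2.104011; exercise = 1.220000; V(0,0) = max -> 2.104011


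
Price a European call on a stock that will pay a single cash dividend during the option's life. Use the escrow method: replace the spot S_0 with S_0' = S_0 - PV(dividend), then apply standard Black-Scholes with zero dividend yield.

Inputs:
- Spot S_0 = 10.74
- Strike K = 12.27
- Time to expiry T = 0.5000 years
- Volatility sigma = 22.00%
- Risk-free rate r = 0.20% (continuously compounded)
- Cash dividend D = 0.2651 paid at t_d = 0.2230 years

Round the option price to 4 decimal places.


Answer: Price = 0.1437

Derivation:
PV(D) = D * exp(-r * t_d) = 0.2651 * 0.99955410 = 0.26498179
S_0' = S_0 - PV(D) = 10.7400 - 0.26498179 = 10.47501821
d1 = (ln(S_0'/K) + (r + sigma^2/2)*T) / (sigma*sqrt(T)) = -0.93250706
d2 = d1 - sigma*sqrt(T) = -1.08807055
exp(-rT) = 0.99900050
N(d1) = 0.17553727; N(d2) = 0.13828198
C = S_0' * N(d1) - K * exp(-rT) * N(d2) = 10.47501821 * 0.17553727 - 12.2700 * 0.99900050 * 0.13828198 = 0.1437


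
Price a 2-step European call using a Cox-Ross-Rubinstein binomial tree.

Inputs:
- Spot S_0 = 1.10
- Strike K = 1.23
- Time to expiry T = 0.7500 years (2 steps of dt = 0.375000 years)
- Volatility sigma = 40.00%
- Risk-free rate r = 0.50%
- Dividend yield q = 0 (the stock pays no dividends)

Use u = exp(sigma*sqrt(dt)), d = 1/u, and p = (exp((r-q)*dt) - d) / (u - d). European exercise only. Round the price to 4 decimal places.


dt = T/N = 0.375000
u = exp(sigma*sqrt(dt)) = 1.277556; d = 1/u = 0.782744
p = (exp((r-q)*dt) - d) / (u - d) = 0.442860
Discount per step: exp(-r*dt) = 0.998127
Stock lattice S(k, i) with i counting down-moves:
  k=0: S(0,0) = 1.1000
  k=1: S(1,0) = 1.4053; S(1,1) = 0.8610
  k=2: S(2,0) = 1.7954; S(2,1) = 1.1000; S(2,2) = 0.6740
Terminal payoffs V(N, i) = max(S_T - K, 0):
  V(2,0) = 0.565365; V(2,1) = 0.000000; V(2,2) = 0.000000
Backward induction: V(k, i) = exp(-r*dt) * [p * V(k+1, i) + (1-p) * V(k+1, i+1)].
  V(1,0) = exp(-r*dt) * [p*0.565365 + (1-p)*0.000000] = 0.249908
  V(1,1) = exp(-r*dt) * [p*0.000000 + (1-p)*0.000000] = 0.000000
  V(0,0) = exp(-r*dt) * [p*0.249908 + (1-p)*0.000000] = 0.110467

Answer: Price = V(0,0) = 0.1105


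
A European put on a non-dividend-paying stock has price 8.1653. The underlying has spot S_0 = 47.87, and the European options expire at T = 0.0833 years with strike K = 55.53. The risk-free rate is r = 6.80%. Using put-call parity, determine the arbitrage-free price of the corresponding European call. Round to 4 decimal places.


Put-call parity: C - P = S_0 * exp(-qT) - K * exp(-rT).
S_0 * exp(-qT) = 47.8700 * 1.00000000 = 47.87000000
K * exp(-rT) = 55.5300 * 0.99435161 = 55.21634504
C = P + S*exp(-qT) - K*exp(-rT)
C = 8.1653 + 47.87000000 - 55.21634504 = 0.8190

Answer: Call price = 0.8190


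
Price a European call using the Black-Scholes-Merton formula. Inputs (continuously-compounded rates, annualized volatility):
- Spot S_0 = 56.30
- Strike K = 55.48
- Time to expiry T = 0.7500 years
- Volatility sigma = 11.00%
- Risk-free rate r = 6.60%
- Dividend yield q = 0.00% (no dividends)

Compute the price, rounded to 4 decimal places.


Answer: Price = 4.2747

Derivation:
d1 = (ln(S/K) + (r - q + 0.5*sigma^2) * T) / (sigma * sqrt(T)) = 0.72126206
d2 = d1 - sigma * sqrt(T) = 0.62599927
exp(-rT) = 0.95170516; exp(-qT) = 1.00000000
C = S_0 * exp(-qT) * N(d1) - K * exp(-rT) * N(d2)
N(d1) = 0.76462585; N(d2) = 0.73434229
C = 56.3000 * 1.00000000 * 0.76462585 - 55.4800 * 0.95170516 * 0.73434229 = 4.2747
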